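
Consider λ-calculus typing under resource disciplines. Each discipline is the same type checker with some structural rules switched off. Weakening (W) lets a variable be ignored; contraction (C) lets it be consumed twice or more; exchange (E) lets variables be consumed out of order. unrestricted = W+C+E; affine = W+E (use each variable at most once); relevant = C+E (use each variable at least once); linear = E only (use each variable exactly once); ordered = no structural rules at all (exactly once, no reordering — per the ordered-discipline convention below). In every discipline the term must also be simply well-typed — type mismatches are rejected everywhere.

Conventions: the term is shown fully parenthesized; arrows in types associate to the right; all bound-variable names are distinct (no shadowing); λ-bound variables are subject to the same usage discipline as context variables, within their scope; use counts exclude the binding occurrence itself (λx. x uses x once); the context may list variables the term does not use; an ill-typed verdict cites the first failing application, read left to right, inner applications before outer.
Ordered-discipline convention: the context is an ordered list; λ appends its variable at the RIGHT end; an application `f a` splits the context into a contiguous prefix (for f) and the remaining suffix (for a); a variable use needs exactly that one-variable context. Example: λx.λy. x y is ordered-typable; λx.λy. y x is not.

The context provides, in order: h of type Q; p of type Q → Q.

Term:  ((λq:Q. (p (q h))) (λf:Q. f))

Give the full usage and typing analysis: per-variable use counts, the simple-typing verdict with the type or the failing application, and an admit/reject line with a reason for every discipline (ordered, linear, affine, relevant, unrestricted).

variable uses: h=1, p=1, q [bound]=1, f [bound]=1
use order (left to right): p, q, h, f
typing: ill-typed: applying a non-function (Q)
ordered: ✗, a type mismatch blocks all five
linear: ✗, the type mismatch rejects it
affine: ✗, not simply typable
relevant: ✗, fails simple typing
unrestricted: ✗, a type mismatch blocks all five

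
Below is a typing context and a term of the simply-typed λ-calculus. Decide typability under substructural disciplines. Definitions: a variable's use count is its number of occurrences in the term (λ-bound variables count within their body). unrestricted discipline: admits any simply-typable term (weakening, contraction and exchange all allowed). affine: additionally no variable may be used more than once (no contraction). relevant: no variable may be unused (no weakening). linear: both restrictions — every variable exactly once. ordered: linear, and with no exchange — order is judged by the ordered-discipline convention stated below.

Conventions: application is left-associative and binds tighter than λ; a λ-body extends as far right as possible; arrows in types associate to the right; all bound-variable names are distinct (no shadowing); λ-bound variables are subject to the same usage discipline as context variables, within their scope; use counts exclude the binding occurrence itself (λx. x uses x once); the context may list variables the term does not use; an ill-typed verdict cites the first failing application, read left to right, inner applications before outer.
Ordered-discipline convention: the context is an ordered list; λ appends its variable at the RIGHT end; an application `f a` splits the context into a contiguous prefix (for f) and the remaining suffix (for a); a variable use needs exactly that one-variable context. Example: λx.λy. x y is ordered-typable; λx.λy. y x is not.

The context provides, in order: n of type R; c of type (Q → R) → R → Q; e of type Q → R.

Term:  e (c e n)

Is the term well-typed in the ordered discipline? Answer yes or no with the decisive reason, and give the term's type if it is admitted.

no — e ×2 used more than once (contraction)
usage: n=1; c=1; e=2
uses in reading order: e, c, e, n
typing: well-typed — term : R
all disciplines: ordered ✗ · linear ✗ · affine ✗ · relevant ✓ · unrestricted ✓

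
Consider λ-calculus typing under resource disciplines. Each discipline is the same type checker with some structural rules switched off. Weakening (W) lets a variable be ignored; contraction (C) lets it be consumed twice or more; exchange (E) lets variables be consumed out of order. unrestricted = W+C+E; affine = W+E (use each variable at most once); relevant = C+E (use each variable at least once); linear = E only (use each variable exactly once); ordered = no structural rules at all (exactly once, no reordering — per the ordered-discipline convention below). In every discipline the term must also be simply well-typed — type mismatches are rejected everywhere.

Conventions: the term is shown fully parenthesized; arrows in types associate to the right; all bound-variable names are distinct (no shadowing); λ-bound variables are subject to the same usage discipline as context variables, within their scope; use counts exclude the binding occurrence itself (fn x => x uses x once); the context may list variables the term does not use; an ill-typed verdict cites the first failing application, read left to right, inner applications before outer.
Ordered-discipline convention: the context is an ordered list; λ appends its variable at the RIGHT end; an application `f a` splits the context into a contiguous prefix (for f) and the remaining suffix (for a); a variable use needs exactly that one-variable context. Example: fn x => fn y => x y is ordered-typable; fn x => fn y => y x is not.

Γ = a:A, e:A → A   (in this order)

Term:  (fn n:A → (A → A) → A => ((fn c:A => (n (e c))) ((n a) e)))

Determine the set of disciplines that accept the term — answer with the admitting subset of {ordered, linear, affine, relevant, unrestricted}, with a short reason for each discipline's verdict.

admitting disciplines: relevant, unrestricted
variable uses: a ×1; e ×2; n (bound) ×2; c (bound) ×1
left-to-right use order: n, e, c, n, a, e
typing: well-typed at (A → (A → A) → A) → (A → A) → A
ordered ✗ (uses contraction: e ×2, n ×2)
linear ✗ (uses contraction: e ×2, n ×2)
affine ✗ (uses contraction: e ×2, n ×2)
relevant ✓ (every one of a, e, n, c appears)
unrestricted ✓ (simply typable at (A → (A → A) → A) → (A → A) → A; W, C, E all held)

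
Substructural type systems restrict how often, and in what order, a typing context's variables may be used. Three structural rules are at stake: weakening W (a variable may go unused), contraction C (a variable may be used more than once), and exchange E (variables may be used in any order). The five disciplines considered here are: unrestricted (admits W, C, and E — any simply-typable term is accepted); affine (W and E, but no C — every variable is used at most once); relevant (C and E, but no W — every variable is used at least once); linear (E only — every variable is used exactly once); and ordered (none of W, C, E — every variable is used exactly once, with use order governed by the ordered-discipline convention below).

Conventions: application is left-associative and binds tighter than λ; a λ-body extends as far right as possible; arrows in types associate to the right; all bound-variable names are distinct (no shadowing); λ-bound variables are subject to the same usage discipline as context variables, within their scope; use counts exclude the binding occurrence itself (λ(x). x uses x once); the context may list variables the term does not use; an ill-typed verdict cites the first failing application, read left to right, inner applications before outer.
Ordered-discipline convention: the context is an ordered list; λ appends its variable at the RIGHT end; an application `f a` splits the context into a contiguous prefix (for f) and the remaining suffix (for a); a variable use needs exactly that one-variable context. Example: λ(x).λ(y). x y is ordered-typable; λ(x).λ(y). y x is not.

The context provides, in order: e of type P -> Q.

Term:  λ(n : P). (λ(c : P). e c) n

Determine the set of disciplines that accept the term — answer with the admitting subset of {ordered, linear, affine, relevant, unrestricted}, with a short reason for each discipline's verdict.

admitted in: ordered, linear, affine, relevant, unrestricted
counts: e: 1, n (bound): 1, c (bound): 1
order of uses: e, c, n
typing: well-typed — term : P -> Q
ordered ✓ (e, n, c: once each, no exchange needed)
linear ✓ (e, n, c: one use apiece)
affine ✓ (none of e, n, c used more than once)
relevant ✓ (e, n, c: all used, weakening unneeded)
unrestricted ✓ (type-checks (P -> Q) and nothing is barred)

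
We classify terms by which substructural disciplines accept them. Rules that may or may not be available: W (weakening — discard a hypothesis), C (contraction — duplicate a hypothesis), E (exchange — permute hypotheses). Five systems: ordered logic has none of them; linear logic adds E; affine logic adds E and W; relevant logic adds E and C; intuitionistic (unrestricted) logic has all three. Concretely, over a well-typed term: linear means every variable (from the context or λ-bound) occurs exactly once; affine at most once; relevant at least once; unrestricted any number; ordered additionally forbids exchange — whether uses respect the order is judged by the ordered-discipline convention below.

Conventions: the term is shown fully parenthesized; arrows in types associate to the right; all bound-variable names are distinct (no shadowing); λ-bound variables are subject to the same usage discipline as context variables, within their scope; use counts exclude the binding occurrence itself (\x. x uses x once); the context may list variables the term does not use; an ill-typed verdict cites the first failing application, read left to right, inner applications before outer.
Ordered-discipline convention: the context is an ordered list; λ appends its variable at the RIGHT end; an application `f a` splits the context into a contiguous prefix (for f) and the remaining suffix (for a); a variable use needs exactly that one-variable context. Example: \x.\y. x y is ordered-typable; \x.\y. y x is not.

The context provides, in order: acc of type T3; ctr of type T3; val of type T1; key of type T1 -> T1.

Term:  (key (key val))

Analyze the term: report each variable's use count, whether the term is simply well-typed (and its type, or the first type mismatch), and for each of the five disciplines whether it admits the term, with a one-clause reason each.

use counts: acc=0, ctr=0, val=1, key=2
left-to-right use order: key, key, val
typing: well-typed at T1
ordered ✗ (needs contraction — key ×2; needs weakening: acc, ctr unused)
linear ✗ (needs contraction — key ×2; needs weakening: acc, ctr unused)
affine ✗ (needs contraction — key ×2)
relevant ✗ (needs weakening: acc, ctr unused)
unrestricted ✓ (type-checks (T1) and nothing is barred)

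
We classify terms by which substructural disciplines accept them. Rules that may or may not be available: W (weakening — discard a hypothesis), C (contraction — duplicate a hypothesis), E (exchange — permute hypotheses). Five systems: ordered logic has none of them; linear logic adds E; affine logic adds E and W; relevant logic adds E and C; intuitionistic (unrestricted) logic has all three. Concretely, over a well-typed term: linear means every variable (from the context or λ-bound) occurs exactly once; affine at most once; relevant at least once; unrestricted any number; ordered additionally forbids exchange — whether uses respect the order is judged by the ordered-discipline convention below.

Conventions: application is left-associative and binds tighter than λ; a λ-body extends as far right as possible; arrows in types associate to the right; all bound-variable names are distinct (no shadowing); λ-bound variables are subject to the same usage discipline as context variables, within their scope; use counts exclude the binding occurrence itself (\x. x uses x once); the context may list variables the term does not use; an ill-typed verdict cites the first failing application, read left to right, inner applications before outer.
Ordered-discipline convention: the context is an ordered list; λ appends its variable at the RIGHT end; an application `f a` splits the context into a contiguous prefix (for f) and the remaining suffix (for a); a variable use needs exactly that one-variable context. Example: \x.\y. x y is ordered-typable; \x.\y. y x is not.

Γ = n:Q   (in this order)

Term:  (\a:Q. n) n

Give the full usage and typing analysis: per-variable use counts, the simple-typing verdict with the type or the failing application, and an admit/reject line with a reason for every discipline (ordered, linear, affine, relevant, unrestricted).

use counts: n: 2×, a (bound): 0×
uses in reading order: n, n
typing: ✓ — Q
ordered: ✗, n ×2 used more than once (contraction); needs weakening: a unused
linear: ✗, n ×2 used more than once (contraction); needs weakening: a unused
affine: ✗, n ×2 used more than once (contraction)
relevant: ✗, needs weakening: a unused
unrestricted: ✓, typability at Q is all that's needed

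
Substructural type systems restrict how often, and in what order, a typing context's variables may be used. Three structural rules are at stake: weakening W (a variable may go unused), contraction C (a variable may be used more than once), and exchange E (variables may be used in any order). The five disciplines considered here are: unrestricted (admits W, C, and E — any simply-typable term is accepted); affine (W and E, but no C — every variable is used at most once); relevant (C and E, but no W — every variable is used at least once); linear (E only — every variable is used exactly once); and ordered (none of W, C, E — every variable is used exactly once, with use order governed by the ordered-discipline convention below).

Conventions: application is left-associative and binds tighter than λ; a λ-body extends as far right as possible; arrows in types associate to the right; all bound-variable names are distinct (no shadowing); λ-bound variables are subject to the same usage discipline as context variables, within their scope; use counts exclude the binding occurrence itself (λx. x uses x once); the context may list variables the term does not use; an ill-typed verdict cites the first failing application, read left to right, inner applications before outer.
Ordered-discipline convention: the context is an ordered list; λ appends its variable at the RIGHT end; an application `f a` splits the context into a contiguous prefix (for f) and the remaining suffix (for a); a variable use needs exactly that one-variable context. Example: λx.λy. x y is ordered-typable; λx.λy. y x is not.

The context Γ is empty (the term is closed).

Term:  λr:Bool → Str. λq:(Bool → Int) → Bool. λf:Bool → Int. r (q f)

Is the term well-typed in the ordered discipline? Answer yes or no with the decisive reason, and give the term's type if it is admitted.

yes — r, q, f once each; derivable with no W/C/E; term : (Bool → Str) → ((Bool → Int) → Bool) → (Bool → Int) → Str
counts: r [bound]: 1, q [bound]: 1, f [bound]: 1
order of uses: r, q, f
typing: well-typed at (Bool → Str) → ((Bool → Int) → Bool) → (Bool → Int) → Str
summary: ordered ✓, linear ✓, affine ✓, relevant ✓, unrestricted ✓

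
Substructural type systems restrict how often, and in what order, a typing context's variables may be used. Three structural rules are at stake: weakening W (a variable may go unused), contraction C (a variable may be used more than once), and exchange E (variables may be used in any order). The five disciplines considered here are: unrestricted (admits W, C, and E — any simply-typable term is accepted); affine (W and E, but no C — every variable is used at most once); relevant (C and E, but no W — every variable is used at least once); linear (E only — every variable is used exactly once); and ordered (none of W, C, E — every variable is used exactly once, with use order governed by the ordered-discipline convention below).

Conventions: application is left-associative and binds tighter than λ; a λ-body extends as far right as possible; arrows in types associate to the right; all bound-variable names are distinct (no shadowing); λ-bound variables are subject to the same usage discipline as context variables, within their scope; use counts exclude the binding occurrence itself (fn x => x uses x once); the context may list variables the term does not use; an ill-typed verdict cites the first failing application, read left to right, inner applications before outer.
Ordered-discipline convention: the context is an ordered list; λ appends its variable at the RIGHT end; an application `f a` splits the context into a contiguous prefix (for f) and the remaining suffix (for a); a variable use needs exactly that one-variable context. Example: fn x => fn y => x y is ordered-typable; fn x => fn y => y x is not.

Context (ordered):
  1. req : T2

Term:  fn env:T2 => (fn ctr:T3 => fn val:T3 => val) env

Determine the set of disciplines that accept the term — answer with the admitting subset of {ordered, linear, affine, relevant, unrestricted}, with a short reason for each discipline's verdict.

accepted by: none
usage: req=0, env (λ-bound)=1, ctr (λ-bound)=0, val (λ-bound)=1
order of uses: val, env
typing: ill-typed: an argument T2 mismatches the expected T3
ordered: ✗ — the type mismatch rejects it
linear: ✗ — not simply typable
affine: ✗ — fails simple typing
relevant: ✗ — a type mismatch blocks all five
unrestricted: ✗ — the type mismatch rejects it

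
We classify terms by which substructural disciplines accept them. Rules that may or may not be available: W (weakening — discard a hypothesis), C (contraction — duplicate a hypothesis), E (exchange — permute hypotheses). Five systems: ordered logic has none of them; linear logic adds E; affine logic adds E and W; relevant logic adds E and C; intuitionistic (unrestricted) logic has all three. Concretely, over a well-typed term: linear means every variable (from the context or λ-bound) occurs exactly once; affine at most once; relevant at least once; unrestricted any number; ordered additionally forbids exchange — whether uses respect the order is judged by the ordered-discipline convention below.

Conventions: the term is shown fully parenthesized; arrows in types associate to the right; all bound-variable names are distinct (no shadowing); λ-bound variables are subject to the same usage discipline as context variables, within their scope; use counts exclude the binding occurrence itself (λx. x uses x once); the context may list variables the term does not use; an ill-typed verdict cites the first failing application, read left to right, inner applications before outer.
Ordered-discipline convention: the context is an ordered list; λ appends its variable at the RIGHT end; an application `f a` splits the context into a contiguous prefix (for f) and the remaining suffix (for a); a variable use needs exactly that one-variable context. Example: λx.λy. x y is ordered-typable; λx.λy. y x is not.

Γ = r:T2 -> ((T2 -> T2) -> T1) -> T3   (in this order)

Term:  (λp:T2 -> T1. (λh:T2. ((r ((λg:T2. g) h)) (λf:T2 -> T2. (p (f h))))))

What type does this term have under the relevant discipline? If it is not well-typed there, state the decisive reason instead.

term : (T2 -> T1) -> T2 -> T3
use counts: r: 1×, p (bound): 1×, h (bound): 2×, g (bound): 1×, f (bound): 1×
uses in reading order: r, g, h, p, f, h
typing: well-typed at (T2 -> T1) -> T2 -> T3
per-discipline verdicts: ordered ✗ | linear ✗ | affine ✗ | relevant ✓ | unrestricted ✓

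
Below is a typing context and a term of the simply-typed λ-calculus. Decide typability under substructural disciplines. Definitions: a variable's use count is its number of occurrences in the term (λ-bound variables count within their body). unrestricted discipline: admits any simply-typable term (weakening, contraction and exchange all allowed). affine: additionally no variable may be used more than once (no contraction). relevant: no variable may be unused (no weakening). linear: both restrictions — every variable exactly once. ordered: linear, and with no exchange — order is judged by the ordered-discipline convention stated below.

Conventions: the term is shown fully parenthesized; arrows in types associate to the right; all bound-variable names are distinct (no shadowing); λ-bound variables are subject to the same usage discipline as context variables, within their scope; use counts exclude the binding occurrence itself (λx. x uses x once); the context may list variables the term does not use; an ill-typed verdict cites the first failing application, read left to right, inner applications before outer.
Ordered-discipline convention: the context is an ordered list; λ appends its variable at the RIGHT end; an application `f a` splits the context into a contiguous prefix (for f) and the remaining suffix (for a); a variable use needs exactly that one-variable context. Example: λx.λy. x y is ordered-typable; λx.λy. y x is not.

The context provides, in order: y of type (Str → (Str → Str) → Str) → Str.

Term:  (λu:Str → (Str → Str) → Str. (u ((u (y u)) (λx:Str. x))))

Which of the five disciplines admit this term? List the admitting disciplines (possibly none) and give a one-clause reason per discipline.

admitting disciplines: relevant, unrestricted
usage: y=1, u (bound)=3, x (bound)=1
left-to-right use order: u, u, y, u, x
typing: ✓ — (Str → (Str → Str) → Str) → (Str → Str) → Str
ordered: ✗ — repeated use of u ×3
linear: ✗ — repeated use of u ×3
affine: ✗ — repeated use of u ×3
relevant: ✓ — none of y, u, x goes unused
unrestricted: ✓ — simply typable at (Str → (Str → Str) → Str) → (Str → Str) → Str; W, C, E all held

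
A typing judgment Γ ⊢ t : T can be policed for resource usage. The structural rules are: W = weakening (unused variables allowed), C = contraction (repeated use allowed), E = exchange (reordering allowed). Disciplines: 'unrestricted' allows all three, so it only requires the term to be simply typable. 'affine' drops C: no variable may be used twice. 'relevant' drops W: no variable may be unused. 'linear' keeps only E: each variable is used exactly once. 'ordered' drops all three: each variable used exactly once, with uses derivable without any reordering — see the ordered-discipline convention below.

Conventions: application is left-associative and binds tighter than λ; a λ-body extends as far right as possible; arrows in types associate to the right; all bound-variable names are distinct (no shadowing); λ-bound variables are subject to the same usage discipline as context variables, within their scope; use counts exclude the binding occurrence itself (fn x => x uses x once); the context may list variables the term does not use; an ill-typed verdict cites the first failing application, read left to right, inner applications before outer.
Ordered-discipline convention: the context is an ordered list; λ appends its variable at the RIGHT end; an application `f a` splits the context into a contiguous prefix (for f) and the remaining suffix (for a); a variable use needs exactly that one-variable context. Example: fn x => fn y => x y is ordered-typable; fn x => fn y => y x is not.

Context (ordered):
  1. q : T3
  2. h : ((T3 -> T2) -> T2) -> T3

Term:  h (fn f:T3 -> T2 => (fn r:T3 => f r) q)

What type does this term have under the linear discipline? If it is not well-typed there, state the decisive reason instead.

term : T3
use counts: q: 1; h: 1; f (λ-bound): 1; r (λ-bound): 1
uses in reading order: h, f, r, q
typing: well-typed at T3
all disciplines: ordered ✗; linear ✓; affine ✓; relevant ✓; unrestricted ✓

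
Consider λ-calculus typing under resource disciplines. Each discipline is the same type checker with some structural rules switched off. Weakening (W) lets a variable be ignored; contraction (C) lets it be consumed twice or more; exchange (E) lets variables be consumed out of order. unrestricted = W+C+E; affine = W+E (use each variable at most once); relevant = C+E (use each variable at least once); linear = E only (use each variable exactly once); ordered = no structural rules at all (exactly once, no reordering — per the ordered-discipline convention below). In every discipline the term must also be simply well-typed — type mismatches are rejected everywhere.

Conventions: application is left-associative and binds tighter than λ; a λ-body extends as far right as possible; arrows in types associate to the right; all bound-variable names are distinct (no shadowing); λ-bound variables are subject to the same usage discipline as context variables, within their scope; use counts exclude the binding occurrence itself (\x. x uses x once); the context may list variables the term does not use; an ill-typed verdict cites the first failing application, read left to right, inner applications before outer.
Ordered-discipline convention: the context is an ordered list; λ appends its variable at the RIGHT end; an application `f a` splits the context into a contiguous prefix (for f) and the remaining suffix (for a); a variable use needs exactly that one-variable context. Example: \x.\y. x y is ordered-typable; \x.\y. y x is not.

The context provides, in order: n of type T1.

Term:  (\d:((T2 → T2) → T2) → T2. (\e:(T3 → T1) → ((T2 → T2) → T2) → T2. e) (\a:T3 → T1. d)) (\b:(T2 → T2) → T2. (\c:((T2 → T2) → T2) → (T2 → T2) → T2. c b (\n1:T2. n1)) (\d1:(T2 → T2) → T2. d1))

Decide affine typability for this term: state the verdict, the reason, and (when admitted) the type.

yes — n, d, e, a, b, c, n1, d1: no repeats, contraction unneeded; term : (T3 → T1) → ((T2 → T2) → T2) → T2
usage: n: 0; d [bound]: 1; e [bound]: 1; a [bound]: 0; b [bound]: 1; c [bound]: 1; n1 [bound]: 1; d1 [bound]: 1
uses in reading order: e, d, c, b, n1, d1
typing: ✓ — (T3 → T1) → ((T2 → T2) → T2) → T2
all disciplines: ordered ✗, linear ✗, affine ✓, relevant ✗, unrestricted ✓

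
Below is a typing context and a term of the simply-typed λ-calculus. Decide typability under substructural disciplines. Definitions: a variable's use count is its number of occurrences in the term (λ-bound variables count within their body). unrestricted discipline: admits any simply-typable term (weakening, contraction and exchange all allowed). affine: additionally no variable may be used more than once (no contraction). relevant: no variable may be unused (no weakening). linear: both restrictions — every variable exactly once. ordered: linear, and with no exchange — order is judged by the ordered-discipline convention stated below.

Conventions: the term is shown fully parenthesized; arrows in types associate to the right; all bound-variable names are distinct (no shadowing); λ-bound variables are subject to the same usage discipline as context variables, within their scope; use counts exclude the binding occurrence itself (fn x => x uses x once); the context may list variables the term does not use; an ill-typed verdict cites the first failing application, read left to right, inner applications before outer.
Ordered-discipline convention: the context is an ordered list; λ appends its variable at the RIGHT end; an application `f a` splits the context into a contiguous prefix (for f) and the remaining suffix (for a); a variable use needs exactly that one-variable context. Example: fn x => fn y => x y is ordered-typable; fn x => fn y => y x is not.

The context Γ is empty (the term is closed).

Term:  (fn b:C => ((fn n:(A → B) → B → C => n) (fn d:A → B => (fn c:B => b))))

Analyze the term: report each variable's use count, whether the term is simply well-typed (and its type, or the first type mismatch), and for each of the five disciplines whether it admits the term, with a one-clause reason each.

counts: b [bound] ×1; n [bound] ×1; d [bound] ×0; c [bound] ×0
left-to-right use order: n, b
typing: the term checks, with type C → (A → B) → B → C
ordered ✗ (unused: d, c — weakening required)
linear ✗ (unused: d, c — weakening required)
affine ✓ (b, n, d, c: no repeats, contraction unneeded)
relevant ✗ (unused: d, c — weakening required)
unrestricted ✓ (type-checks (C → (A → B) → B → C) and nothing is barred)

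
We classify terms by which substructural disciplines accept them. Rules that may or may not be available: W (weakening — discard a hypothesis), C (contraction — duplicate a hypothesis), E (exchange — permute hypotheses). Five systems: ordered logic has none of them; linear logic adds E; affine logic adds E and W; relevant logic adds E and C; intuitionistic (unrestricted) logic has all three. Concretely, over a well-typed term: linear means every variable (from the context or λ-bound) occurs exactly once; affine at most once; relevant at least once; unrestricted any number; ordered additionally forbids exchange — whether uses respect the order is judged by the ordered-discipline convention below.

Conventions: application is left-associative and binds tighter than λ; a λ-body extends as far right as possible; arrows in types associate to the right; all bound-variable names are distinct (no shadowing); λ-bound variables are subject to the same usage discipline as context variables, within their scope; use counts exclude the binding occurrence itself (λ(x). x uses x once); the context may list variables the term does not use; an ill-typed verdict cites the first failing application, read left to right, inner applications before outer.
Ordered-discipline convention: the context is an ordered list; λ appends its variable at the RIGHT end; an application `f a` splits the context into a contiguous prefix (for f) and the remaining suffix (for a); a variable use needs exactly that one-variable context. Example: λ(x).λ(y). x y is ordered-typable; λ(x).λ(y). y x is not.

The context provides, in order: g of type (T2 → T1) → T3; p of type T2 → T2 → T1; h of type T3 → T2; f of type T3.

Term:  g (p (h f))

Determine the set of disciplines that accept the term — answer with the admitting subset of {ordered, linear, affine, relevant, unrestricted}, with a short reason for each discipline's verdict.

admitting disciplines: ordered, linear, affine, relevant, unrestricted
variable uses: g=1, p=1, h=1, f=1
use order (left to right): g, p, h, f
typing: the term checks, with type T3
ordered: ✓, single-use (g, p, h, f), ordered derivation ok
linear: ✓, g, p, h, f: one use apiece
affine: ✓, no duplicate uses among g, p, h, f
relevant: ✓, every one of g, p, h, f appears
unrestricted: ✓, typability at T3 is all that's needed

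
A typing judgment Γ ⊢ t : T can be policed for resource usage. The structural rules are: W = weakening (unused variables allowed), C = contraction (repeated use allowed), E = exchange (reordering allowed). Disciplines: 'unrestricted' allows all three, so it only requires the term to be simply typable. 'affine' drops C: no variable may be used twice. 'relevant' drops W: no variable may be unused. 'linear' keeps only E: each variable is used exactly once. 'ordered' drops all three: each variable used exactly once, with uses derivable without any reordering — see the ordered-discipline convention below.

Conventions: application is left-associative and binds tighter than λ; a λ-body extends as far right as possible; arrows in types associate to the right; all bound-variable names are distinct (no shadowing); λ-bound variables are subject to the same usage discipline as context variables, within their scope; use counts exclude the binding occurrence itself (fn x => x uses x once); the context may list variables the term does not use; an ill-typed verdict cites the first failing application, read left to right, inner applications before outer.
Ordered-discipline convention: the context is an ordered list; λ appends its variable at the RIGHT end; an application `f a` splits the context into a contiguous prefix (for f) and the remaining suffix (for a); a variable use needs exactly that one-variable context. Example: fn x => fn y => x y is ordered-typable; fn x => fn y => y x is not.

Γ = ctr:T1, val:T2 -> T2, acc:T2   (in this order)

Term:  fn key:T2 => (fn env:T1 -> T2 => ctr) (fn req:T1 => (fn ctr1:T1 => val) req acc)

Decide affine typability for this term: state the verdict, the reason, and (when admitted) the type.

yes — none of ctr, val, acc, key, env, req, ctr1 used more than once; term : T2 -> T1
use counts: ctr=1, val=1, acc=1, key (λ-bound)=0, env (λ-bound)=0, req (λ-bound)=1, ctr1 (λ-bound)=0
order of uses: ctr, val, req, acc
typing: well-typed at T2 -> T1
across the five disciplines: ordered ✗; linear ✗; affine ✓; relevant ✗; unrestricted ✓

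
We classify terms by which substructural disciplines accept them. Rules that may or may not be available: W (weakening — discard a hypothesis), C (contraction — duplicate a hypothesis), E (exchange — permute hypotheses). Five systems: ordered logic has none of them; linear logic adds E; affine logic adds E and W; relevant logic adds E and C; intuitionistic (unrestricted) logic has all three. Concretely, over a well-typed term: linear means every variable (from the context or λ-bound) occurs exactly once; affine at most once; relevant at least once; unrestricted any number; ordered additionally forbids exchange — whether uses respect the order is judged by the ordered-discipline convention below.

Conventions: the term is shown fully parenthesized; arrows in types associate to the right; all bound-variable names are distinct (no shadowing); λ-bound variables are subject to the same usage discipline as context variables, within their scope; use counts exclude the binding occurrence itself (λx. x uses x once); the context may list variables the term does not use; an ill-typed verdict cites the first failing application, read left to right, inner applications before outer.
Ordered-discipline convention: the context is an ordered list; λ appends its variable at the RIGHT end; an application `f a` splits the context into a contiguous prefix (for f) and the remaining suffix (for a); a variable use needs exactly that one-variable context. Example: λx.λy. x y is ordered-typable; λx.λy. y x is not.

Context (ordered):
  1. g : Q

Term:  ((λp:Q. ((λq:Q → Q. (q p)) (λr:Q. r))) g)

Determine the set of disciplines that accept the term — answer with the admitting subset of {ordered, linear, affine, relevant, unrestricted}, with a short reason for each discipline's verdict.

accepted by: linear, affine, relevant, unrestricted
counts: g ×1; p (λ-bound) ×1; q (λ-bound) ×1; r (λ-bound) ×1
use order (left to right): q, p, r, g
typing: well-typed — term : Q
ordered: ✗ — no ordered split (uses run q, p, r, g)
linear: ✓ — single use per variable (g, p, q, r)
affine: ✓ — at most one use each (g, p, q, r)
relevant: ✓ — none of g, p, q, r goes unused
unrestricted: ✓ — type-checks (Q) and nothing is barred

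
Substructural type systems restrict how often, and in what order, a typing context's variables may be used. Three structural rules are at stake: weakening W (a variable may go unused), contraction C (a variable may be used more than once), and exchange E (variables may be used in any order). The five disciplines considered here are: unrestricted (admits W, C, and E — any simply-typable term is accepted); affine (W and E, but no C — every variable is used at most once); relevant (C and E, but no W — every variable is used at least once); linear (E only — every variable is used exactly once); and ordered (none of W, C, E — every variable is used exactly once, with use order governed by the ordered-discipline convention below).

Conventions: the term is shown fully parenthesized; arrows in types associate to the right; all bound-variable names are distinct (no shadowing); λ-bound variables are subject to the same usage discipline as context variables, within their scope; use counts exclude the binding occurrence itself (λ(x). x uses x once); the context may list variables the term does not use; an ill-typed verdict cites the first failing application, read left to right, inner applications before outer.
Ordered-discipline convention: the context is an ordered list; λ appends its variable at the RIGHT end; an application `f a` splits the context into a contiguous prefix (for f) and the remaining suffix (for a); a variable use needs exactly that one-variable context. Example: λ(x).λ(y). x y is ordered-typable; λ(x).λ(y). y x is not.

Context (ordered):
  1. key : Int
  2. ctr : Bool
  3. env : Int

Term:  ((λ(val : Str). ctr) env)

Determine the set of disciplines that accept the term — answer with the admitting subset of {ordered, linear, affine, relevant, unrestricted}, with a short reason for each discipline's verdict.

admitted in: none
usage: key=0; ctr=1; env=1; val (bound)=0
use order (left to right): ctr, env
typing: ill-typed: argument of type Int where Str is required
ordered: ✗ — the type mismatch rejects it
linear: ✗ — not simply typable
affine: ✗ — fails simple typing
relevant: ✗ — a type mismatch blocks all five
unrestricted: ✗ — the type mismatch rejects it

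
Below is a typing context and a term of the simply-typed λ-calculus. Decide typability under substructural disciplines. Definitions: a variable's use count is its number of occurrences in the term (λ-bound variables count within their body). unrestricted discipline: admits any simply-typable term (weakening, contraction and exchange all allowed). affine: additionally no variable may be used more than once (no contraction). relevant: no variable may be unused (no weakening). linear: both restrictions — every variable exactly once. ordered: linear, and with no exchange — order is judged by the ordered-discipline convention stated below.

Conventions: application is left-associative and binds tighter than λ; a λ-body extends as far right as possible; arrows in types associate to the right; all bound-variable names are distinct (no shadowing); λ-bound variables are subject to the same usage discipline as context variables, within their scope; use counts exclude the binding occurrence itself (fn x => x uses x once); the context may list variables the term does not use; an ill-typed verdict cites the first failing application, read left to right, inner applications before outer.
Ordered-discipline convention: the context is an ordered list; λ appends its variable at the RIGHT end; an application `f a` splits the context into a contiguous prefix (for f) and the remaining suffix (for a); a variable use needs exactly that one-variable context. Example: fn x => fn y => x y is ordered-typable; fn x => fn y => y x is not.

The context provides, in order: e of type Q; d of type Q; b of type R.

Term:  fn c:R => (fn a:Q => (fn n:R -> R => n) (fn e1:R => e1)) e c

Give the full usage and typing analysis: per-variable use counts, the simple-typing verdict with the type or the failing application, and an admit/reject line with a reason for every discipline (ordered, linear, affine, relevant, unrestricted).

counts: e: 1, d: 0, b: 0, c (λ-bound): 1, a (λ-bound): 0, n (λ-bound): 1, e1 (λ-bound): 1
use order (left to right): n, e1, e, c
typing: well-typed — term : R -> R
ordered: ✗, unused: d, b, a — weakening required
linear: ✗, unused: d, b, a — weakening required
affine: ✓, none of e, d, b, c, a, n, e1 used more than once
relevant: ✗, unused: d, b, a — weakening required
unrestricted: ✓, well-typed at R -> R; no restrictions here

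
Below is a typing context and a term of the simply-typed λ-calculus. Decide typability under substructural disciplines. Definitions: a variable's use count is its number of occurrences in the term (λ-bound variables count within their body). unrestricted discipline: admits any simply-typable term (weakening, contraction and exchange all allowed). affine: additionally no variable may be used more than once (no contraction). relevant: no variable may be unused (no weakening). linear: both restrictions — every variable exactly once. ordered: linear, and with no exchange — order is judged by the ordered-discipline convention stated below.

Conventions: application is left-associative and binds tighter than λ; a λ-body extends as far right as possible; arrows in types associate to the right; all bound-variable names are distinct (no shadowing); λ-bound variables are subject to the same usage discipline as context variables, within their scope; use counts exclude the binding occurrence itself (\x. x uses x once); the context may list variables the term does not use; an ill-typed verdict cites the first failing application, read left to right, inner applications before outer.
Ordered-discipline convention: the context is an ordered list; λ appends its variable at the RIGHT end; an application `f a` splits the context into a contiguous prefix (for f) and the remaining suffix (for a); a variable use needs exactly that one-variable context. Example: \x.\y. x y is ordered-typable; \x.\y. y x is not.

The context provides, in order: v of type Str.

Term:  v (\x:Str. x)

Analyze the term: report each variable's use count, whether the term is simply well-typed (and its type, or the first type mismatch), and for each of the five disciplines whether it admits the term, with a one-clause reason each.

usage: v ×1, x [bound] ×1
order of uses: v, x
typing: ill-typed: can't apply a value of type Str
ordered: ✗ — a type mismatch blocks all five
linear: ✗ — the type mismatch rejects it
affine: ✗ — not simply typable
relevant: ✗ — fails simple typing
unrestricted: ✗ — a type mismatch blocks all five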